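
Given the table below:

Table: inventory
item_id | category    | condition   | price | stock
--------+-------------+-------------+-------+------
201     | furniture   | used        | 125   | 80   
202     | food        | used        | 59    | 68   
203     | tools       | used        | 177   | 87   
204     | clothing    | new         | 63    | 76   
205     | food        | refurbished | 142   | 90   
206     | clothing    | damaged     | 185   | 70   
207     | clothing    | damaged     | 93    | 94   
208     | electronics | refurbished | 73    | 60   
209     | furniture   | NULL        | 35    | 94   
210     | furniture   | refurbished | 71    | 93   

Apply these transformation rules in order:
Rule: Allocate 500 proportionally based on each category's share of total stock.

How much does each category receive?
clothing: 147.78, electronics: 36.95, food: 97.29, furniture: 164.41, tools: 53.57

Step 1: Calculate total stock = 812
Step 2: Calculate each category's proportion:
  clothing: 240/812 = 29.56% → 147.78
  electronics: 60/812 = 7.39% → 36.95
  food: 158/812 = 19.46% → 97.29
  furniture: 267/812 = 32.88% → 164.41
  tools: 87/812 = 10.71% → 53.57
Step 3: Verify: sum of allocations ≈ 500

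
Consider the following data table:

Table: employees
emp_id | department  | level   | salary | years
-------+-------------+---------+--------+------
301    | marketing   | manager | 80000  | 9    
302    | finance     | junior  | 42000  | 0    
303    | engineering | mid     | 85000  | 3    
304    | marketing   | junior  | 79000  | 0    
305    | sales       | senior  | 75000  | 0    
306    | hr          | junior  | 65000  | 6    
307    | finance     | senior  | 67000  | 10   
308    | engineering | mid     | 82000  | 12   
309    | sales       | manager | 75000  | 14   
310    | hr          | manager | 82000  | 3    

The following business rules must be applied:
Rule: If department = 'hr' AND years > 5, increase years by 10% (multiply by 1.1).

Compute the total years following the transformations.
57.6

Step 1: Find records where department = 'hr' AND years > 5
Step 2: 1 records match, summing to 6
Step 3: After multiplier: 6 × 1.1 = 6.6
Step 4: Unaffected records sum: 51
Step 5: Final sum = 6.6 + 51 = 57.6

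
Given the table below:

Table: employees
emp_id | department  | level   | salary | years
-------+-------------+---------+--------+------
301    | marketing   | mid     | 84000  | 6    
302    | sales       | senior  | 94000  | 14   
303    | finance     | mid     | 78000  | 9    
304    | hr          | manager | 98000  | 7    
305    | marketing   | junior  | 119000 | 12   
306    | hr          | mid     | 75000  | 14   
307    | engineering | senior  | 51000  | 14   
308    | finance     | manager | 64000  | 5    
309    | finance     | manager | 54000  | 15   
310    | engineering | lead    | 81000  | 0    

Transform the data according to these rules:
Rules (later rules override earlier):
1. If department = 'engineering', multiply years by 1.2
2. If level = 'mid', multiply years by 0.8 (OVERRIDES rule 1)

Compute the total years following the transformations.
93.0

Step 1: Rule 2 takes priority for records with level = 'mid'
  - 3 records: 29 × 0.8 = 23.2
Step 2: Rule 1 applies to remaining records with department = 'engineering'
  - 2 records: 14 × 1.2 = 16.8
Step 3: Other records unchanged: 53
Step 4: Final sum = 23.2 + 16.8 + 53 = 93.0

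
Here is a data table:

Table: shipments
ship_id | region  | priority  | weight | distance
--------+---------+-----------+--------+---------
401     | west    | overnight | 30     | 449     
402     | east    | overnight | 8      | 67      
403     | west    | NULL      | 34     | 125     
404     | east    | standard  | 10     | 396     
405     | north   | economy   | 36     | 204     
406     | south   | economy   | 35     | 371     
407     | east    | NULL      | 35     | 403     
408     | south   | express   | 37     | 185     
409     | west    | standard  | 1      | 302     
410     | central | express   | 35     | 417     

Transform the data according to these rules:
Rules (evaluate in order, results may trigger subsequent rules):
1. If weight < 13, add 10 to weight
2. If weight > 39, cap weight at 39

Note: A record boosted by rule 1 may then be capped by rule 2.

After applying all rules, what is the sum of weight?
291

Step 1: Apply rule 1 to records with weight < 13
  - 3 records get bonus of 10
  - Of these, 0 records then exceed 39 and get capped
Step 2: Apply rule 2 to records with weight > 39
  - 0 records (original) are capped
Step 3: Calculate final sum = 291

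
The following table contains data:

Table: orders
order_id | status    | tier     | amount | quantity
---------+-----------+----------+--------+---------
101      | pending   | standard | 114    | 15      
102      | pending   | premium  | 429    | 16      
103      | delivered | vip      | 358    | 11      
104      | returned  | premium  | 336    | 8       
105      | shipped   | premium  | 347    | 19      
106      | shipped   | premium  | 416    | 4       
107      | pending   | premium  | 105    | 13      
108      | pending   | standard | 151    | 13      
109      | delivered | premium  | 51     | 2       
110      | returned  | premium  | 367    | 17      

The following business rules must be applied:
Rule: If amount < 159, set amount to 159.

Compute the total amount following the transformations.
2889

Step 1: 4 records have amount < 159
Step 2: These records originally summed to 421
Step 3: After setting to minimum: 4 × 159 = 636
Step 4: Unaffected records sum: 2253
Step 5: Final sum = 636 + 2253 = 2889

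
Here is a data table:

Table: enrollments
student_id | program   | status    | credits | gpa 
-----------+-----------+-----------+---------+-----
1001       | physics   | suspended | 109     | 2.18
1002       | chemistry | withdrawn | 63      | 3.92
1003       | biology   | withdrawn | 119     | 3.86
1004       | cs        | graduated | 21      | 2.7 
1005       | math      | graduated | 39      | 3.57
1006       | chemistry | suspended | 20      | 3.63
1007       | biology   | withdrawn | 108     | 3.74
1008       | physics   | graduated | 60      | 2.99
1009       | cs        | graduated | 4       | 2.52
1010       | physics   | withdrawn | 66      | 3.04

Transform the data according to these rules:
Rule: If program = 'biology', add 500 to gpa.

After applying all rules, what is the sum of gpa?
1032.15

Step 1: Count records where program = 'biology': 2
Step 2: Total bonus added: 2 × 500 = 1000
Step 3: Original sum of gpa: 32.15
Step 4: Final sum = 32.15 + 1000 = 1032.15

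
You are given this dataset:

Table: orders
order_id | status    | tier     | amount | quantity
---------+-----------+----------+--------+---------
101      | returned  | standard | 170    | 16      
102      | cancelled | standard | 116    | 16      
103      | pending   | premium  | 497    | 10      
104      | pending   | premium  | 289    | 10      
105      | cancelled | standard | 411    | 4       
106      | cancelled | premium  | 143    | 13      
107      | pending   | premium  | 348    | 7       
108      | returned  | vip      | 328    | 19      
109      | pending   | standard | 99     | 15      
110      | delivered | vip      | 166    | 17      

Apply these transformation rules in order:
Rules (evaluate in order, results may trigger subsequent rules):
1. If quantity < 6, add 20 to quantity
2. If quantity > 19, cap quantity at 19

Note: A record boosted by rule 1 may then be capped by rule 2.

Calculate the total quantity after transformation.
142

Step 1: Apply rule 1 to records with quantity < 6
  - 1 records get bonus of 20
  - Of these, 1 records then exceed 19 and get capped
Step 2: Apply rule 2 to records with quantity > 19
  - 0 records (original) are capped
Step 3: Calculate final sum = 142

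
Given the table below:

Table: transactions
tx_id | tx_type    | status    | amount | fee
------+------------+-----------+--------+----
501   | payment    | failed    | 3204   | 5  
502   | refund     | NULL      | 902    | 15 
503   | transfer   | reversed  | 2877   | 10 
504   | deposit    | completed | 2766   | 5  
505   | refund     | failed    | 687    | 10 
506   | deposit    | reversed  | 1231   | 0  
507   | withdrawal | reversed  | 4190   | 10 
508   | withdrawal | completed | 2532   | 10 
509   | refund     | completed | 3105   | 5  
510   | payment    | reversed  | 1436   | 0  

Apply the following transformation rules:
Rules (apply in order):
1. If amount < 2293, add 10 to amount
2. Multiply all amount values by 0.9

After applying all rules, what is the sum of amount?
20673.0

Step 1: Apply Rule 1 - Add 10 to records with amount < 2293
  - 4 records affected: 4256 + (4 × 10) = 4296
  - Unaffected records: 18674
  - Sum after Rule 1: 22970
Step 2: Apply Rule 2 - Multiply all by 0.9
  - 22970 × 0.9 = 20673.0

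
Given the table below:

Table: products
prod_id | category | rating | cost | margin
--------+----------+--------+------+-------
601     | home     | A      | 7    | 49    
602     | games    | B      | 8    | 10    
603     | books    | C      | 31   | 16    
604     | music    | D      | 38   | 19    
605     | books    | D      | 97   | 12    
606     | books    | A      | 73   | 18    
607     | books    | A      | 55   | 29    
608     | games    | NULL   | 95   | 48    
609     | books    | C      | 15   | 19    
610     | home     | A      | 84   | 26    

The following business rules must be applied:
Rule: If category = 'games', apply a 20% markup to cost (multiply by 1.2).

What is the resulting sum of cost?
523.6

Step 1: Records with category = 'games' have total cost = 103
Step 2: Apply multiplier: 103 × 1.2 = 123.6
Step 3: Other records total: 400
Step 4: Final sum = 123.6 + 400 = 523.6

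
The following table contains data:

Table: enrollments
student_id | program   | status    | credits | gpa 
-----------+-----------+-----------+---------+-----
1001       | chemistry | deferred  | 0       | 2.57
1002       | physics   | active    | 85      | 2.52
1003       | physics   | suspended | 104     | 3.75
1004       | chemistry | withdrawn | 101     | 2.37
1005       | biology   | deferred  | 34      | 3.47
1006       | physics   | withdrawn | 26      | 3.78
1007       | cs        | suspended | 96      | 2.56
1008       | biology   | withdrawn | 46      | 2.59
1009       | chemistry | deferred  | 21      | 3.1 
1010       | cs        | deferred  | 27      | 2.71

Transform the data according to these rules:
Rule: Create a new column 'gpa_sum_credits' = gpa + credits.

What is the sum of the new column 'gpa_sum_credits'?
569.42

Step 1: For each record, compute gpa + credits
Example calculations:
  2.57 + 0 = 2.57
  2.52 + 85 = 87.52
  3.75 + 104 = 107.75
  ...
Step 2: Sum all derived values
Step 3: Total = 569.42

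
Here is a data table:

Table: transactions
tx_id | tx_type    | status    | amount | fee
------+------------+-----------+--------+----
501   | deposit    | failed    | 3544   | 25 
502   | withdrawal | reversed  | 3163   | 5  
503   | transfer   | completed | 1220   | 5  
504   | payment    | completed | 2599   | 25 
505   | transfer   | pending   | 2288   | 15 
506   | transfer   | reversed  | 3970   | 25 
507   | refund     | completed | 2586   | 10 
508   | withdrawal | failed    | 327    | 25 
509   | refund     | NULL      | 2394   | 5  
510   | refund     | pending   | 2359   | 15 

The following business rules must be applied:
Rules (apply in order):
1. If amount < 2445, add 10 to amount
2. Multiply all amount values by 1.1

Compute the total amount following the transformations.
26950.0

Step 1: Apply Rule 1 - Add 10 to records with amount < 2445
  - 5 records affected: 8588 + (5 × 10) = 8638
  - Unaffected records: 15862
  - Sum after Rule 1: 24500
Step 2: Apply Rule 2 - Multiply all by 1.1
  - 24500 × 1.1 = 26950.0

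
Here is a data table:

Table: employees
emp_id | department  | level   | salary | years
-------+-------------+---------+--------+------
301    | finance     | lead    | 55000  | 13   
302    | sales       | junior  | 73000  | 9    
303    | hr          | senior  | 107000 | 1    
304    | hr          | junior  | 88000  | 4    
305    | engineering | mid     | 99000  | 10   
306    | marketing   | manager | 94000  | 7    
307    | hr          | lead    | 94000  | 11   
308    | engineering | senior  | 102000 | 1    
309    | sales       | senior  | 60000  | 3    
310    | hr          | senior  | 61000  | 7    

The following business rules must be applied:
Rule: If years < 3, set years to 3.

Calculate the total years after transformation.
70

Step 1: 2 records have years < 3
Step 2: These records originally summed to 2
Step 3: After setting to minimum: 2 × 3 = 6
Step 4: Unaffected records sum: 64
Step 5: Final sum = 6 + 64 = 70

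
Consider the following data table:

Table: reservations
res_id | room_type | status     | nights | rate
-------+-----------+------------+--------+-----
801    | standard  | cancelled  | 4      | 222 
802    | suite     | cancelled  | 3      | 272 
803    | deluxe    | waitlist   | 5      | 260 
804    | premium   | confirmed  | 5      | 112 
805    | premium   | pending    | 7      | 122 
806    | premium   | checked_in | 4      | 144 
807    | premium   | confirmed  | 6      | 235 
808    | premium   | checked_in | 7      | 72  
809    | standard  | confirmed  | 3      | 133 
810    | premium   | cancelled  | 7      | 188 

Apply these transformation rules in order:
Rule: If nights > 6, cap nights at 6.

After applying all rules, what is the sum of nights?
48

Step 1: 3 records have nights > 6
Step 2: These records originally summed to 21
Step 3: After capping: 3 × 6 = 18
Step 4: Unaffected records sum: 30
Step 5: Final sum = 18 + 30 = 48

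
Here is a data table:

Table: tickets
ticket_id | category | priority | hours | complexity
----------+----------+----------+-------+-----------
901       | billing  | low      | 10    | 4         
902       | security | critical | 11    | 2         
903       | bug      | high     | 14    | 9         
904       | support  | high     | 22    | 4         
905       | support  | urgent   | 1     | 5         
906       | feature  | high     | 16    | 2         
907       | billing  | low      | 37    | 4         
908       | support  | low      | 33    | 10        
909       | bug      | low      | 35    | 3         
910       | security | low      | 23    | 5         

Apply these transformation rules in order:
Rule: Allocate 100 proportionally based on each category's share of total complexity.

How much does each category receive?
billing: 16.67, bug: 25.0, feature: 4.17, security: 14.58, support: 39.58

Step 1: Calculate total complexity = 48
Step 2: Calculate each category's proportion:
  billing: 8/48 = 16.67% → 16.67
  bug: 12/48 = 25.00% → 25.0
  feature: 2/48 = 4.17% → 4.17
  security: 7/48 = 14.58% → 14.58
  support: 19/48 = 39.58% → 39.58
Step 3: Verify: sum of allocations ≈ 100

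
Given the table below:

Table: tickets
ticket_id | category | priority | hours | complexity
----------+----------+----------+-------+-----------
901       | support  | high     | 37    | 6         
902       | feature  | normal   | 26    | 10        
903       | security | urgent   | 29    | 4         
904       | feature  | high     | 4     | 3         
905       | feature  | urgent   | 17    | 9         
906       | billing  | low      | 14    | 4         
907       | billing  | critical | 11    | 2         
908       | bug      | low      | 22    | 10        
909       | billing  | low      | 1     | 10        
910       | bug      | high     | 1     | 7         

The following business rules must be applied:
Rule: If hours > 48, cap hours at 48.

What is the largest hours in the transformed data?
37

Step 1: Original maximum hours = 37
Step 2: Check cap of 48 against maximum
Step 3: No records exceed the cap (max 37 <= cap 48), so no capping applies
Step 4: Maximum after transformation = 37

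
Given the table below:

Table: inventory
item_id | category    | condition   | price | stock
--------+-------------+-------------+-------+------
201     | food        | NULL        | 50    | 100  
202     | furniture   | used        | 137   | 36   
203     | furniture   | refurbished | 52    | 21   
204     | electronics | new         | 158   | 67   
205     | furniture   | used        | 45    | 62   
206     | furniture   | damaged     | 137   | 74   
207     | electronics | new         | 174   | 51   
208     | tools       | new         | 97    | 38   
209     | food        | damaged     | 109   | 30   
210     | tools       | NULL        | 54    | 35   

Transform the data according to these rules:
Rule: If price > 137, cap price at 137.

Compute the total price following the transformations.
955

Step 1: 2 records have price > 137
Step 2: These records originally summed to 332
Step 3: After capping: 2 × 137 = 274
Step 4: Unaffected records sum: 681
Step 5: Final sum = 274 + 681 = 955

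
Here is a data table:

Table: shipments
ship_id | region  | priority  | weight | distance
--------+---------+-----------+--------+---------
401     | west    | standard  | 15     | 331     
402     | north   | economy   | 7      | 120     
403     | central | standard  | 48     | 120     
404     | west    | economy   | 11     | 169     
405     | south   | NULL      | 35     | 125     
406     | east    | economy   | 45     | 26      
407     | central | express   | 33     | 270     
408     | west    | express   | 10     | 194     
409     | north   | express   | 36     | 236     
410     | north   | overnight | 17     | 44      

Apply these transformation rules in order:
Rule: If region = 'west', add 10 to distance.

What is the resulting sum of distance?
1665

Step 1: Count records where region = 'west': 3
Step 2: Total bonus added: 3 × 10 = 30
Step 3: Original sum of distance: 1635
Step 4: Final sum = 1635 + 30 = 1665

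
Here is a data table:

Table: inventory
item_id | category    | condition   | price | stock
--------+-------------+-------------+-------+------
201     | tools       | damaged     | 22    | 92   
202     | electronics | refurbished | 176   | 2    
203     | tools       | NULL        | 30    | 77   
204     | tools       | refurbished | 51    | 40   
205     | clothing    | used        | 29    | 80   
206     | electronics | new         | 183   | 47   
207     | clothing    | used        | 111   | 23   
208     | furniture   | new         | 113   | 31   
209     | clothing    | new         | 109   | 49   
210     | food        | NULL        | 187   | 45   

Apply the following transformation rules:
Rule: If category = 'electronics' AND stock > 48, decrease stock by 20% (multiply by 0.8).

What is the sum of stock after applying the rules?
486

Step 1: Find records where category = 'electronics' AND stock > 48
Step 2: 0 records match, summing to 0
Step 3: After multiplier: 0 × 0.8 = 0.0
Step 4: Unaffected records sum: 486
Step 5: Final sum = 0.0 + 486 = 486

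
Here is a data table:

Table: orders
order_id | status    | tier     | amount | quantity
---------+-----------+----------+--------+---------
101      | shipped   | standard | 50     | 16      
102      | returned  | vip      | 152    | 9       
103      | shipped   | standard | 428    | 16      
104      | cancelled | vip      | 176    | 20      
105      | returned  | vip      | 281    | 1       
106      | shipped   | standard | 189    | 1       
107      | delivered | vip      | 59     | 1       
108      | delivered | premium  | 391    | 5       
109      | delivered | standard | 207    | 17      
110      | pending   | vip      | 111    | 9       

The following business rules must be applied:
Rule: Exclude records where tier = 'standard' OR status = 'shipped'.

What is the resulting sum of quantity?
45

Step 1: Find records where tier = 'standard' OR status = 'shipped'
Step 2: 4 records match, summing to 50
Step 3: Original sum: 95
Step 4: Remaining sum = 95 - 50 = 45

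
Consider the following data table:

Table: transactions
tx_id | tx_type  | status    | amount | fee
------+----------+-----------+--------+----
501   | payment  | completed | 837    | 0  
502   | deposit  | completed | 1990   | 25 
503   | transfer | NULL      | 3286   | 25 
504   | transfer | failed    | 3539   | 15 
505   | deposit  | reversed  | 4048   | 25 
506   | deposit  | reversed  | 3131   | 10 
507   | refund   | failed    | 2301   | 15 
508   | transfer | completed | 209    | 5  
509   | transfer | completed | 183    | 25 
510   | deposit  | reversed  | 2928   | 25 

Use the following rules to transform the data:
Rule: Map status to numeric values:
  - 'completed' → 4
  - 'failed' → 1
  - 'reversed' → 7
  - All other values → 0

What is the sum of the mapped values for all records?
39

Step 1: Apply mapping to each record
Step 2: Count by status:
  'completed': 4 records × 4 = 16
  'failed': 2 records × 1 = 2
  'reversed': 3 records × 7 = 21
Step 3: Sum all mapped values = 39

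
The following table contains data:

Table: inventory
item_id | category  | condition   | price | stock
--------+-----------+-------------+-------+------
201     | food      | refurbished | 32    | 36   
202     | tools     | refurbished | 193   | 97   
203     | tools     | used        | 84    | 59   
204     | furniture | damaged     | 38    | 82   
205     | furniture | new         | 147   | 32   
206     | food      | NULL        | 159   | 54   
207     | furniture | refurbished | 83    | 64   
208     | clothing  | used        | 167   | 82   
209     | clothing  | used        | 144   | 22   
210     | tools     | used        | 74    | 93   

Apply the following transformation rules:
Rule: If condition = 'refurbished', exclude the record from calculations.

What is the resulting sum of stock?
424

Step 1: Identify records where condition = 'refurbished'
Step 2: The excluded records sum to 197
Step 3: Original total stock = 621
Step 4: Remaining total = 621 - 197 = 424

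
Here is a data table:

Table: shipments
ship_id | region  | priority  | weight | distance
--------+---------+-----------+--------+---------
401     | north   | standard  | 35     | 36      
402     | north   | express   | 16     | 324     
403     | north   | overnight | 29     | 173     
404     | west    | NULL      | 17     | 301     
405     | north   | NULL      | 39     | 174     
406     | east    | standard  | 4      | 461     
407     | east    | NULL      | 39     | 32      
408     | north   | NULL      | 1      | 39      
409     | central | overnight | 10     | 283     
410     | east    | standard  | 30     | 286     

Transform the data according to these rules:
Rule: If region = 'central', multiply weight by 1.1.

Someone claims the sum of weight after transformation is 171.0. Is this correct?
No, the correct result is 221.0.

Step 1: Calculate the correct sum after transformation
Step 2: Apply multiplier 1.1 to records where region = 'central'
Step 3: Correct result = 221.0
Step 4: Claimed result = 171.0
Step 5: 221.0 ≠ 171.0
Conclusion: The claimed result is incorrect. The correct answer is 221.0.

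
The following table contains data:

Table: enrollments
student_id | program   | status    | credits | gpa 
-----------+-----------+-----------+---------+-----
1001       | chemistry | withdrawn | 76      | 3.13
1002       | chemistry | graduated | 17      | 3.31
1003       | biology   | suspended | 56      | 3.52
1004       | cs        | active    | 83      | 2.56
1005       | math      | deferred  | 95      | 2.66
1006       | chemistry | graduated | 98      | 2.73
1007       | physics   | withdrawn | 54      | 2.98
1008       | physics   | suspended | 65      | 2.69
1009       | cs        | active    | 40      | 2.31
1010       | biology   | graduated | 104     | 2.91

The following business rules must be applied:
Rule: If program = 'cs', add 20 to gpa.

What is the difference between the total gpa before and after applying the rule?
40.0

Step 1: Original sum of gpa = 28.8
Step 2: 2 records have program = 'cs'
Step 3: Each affected record changes by 20
Step 4: Total change = 2 × 20 = 40
Step 5: New sum = 28.8 + 40 = 68.8
Step 6: Difference = |68.8 - 28.8| = 40.0
        (Sum increased by 40.0)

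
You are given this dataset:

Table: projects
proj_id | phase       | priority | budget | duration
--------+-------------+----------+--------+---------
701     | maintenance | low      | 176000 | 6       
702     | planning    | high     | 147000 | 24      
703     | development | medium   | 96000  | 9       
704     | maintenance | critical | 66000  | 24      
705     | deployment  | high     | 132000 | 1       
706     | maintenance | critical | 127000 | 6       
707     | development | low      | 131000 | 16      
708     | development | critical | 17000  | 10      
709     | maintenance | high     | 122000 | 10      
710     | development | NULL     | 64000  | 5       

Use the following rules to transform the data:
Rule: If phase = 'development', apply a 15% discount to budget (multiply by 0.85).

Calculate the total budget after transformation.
1031800.0

Step 1: Records with phase = 'development' have total budget = 308000
Step 2: Apply multiplier: 308000 × 0.85 = 261800.0
Step 3: Other records total: 770000
Step 4: Final sum = 261800.0 + 770000 = 1031800.0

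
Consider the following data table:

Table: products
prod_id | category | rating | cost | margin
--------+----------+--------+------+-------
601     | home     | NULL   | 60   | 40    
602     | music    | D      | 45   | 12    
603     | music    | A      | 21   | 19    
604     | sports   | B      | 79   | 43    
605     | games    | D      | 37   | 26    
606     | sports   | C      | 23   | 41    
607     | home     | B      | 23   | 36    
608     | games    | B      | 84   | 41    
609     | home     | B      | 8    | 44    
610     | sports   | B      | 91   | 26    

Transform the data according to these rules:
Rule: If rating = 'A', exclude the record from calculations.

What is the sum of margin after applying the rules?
309

Step 1: Identify records where rating = 'A'
Step 2: The excluded records sum to 19
Step 3: Original total margin = 328
Step 4: Remaining total = 328 - 19 = 309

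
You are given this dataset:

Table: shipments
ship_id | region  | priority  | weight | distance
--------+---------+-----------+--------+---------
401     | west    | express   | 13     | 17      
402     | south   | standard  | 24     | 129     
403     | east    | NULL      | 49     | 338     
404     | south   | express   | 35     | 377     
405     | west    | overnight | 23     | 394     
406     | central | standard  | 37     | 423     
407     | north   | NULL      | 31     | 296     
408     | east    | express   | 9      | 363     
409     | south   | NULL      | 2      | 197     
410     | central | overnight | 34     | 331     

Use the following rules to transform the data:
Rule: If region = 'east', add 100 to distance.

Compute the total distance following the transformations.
3065

Step 1: Count records where region = 'east': 2
Step 2: Total bonus added: 2 × 100 = 200
Step 3: Original sum of distance: 2865
Step 4: Final sum = 2865 + 200 = 3065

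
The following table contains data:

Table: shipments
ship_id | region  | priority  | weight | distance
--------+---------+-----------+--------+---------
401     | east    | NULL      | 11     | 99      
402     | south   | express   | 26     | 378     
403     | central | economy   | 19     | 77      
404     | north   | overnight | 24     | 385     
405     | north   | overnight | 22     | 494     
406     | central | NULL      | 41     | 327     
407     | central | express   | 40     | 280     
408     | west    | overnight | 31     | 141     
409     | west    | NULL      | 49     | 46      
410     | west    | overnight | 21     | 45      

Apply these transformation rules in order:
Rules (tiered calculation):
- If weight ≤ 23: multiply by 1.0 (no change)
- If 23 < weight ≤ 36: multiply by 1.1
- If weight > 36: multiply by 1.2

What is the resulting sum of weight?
318.1

Step 1: Tier 1 (weight ≤ 23): 4 records, sum = 73 × 1.0 = 73.0
Step 2: Tier 2 (23 < weight ≤ 36): 3 records, sum = 81 × 1.1 = 89.1
Step 3: Tier 3 (weight > 36): 3 records, sum = 130 × 1.2 = 156.0
Step 4: Final sum = 73.0 + 89.1 + 156.0 = 318.1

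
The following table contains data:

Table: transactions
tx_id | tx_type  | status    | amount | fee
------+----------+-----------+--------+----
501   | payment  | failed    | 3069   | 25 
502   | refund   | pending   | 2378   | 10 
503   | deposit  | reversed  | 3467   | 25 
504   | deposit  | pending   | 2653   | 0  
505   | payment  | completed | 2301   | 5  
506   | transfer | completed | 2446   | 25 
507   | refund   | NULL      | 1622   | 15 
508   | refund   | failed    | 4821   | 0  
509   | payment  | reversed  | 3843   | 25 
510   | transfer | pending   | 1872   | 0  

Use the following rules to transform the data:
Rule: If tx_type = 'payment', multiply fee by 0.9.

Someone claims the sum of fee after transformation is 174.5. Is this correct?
No, the correct result is 124.5.

Step 1: Calculate the correct sum after transformation
Step 2: Apply multiplier 0.9 to records where tx_type = 'payment'
Step 3: Correct result = 124.5
Step 4: Claimed result = 174.5
Step 5: 124.5 ≠ 174.5
Conclusion: The claimed result is incorrect. The correct answer is 124.5.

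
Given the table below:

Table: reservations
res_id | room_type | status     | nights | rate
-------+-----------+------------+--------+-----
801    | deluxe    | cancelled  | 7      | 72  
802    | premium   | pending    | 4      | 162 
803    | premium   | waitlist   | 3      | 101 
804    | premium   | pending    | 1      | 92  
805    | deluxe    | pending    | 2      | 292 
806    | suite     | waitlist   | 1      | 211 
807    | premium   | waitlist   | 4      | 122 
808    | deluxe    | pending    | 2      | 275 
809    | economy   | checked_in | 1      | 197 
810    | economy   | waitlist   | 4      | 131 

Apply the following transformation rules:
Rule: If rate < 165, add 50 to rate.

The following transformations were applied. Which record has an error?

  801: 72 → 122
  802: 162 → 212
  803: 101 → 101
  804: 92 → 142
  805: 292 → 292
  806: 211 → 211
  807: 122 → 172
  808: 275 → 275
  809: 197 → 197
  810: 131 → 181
Record 803 has an error. The correct transformed value should be 151, not 101.

Step 1: Check each record against the rule
Step 2: Record 803 has rate = 101
Step 3: Since 101 < 165, the bonus should have been applied
Step 4: Correct value = 151, but claimed value = 101
Conclusion: Record 803 has the error.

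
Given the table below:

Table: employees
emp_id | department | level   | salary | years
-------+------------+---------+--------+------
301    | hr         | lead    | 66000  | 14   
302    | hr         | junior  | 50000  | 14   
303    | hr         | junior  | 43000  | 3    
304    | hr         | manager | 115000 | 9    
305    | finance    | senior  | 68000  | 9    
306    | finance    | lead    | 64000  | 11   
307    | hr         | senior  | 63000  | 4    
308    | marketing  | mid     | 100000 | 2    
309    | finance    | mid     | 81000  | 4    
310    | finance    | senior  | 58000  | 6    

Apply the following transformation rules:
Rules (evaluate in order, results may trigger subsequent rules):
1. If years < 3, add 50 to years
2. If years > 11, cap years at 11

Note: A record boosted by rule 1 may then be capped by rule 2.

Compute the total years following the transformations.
79

Step 1: Apply rule 1 to records with years < 3
  - 1 records get bonus of 50
  - Of these, 1 records then exceed 11 and get capped
Step 2: Apply rule 2 to records with years > 11
  - 2 records (original) are capped
Step 3: Calculate final sum = 79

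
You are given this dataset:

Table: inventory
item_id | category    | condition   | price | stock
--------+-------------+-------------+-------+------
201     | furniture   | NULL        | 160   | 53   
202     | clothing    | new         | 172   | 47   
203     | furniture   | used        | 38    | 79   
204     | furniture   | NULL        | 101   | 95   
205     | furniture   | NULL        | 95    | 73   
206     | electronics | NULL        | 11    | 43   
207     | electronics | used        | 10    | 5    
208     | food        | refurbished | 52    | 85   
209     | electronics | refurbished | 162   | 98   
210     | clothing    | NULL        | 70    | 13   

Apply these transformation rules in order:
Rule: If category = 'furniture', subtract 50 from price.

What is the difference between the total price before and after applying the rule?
200

Step 1: Original sum of price = 871
Step 2: 4 records have category = 'furniture'
Step 3: Each affected record changes by -50
Step 4: Total change = 4 × -50 = -200
Step 5: New sum = 871 + -200 = 671
Step 6: Difference = |671 - 871| = 200
        (Sum decreased by 200)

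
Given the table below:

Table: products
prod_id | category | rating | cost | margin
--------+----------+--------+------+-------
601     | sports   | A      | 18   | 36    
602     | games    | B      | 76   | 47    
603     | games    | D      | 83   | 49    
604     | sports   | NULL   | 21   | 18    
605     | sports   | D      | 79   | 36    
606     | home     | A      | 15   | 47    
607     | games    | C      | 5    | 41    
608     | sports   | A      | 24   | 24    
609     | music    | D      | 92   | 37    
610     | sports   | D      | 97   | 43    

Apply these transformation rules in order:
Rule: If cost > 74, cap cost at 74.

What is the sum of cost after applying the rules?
453

Step 1: 5 records have cost > 74
Step 2: These records originally summed to 427
Step 3: After capping: 5 × 74 = 370
Step 4: Unaffected records sum: 83
Step 5: Final sum = 370 + 83 = 453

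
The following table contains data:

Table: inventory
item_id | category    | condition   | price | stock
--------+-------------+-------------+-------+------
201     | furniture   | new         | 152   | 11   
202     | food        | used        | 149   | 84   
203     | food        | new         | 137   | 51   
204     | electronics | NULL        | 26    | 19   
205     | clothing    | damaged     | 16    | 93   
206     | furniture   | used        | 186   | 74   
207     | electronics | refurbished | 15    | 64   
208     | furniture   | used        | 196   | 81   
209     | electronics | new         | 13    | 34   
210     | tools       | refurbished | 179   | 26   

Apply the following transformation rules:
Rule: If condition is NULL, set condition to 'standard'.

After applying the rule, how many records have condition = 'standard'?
1

Step 1: Count records where condition IS NULL
Step 2: Found 1 records with NULL condition
Step 3: These records will have condition set to 'standard'
Step 4: Records already having condition = 'standard': 0
Step 5: Answer: 1 + 0 = 1 records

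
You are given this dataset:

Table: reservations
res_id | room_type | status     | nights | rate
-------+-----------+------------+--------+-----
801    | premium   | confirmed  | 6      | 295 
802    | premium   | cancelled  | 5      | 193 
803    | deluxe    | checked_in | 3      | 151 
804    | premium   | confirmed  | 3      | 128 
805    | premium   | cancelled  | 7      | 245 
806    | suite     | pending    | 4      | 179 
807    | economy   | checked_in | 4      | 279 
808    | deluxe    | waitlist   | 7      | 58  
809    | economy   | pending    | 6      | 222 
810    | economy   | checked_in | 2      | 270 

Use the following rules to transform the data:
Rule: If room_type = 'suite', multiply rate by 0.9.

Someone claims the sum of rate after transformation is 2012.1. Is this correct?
No, the correct result is 2002.1.

Step 1: Calculate the correct sum after transformation
Step 2: Apply multiplier 0.9 to records where room_type = 'suite'
Step 3: Correct result = 2002.1
Step 4: Claimed result = 2012.1
Step 5: 2002.1 ≠ 2012.1
Conclusion: The claimed result is incorrect. The correct answer is 2002.1.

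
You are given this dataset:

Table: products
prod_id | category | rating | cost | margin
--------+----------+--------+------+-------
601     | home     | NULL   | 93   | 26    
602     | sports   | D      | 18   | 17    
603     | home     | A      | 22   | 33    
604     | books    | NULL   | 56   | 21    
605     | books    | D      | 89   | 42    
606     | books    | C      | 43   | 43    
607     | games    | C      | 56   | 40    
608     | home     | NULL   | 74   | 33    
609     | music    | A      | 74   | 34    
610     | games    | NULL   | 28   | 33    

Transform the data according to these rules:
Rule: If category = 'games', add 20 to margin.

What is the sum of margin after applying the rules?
362

Step 1: Count records where category = 'games': 2
Step 2: Total bonus added: 2 × 20 = 40
Step 3: Original sum of margin: 322
Step 4: Final sum = 322 + 40 = 362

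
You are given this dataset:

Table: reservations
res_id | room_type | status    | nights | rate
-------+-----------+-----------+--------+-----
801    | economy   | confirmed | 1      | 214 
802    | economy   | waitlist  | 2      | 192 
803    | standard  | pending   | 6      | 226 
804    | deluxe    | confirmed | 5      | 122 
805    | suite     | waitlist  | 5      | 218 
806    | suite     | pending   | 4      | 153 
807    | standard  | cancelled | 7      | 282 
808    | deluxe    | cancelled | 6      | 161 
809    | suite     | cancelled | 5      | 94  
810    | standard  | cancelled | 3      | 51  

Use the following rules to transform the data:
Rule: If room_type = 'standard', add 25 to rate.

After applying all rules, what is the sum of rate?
1788

Step 1: Count records where room_type = 'standard': 3
Step 2: Total bonus added: 3 × 25 = 75
Step 3: Original sum of rate: 1713
Step 4: Final sum = 1713 + 75 = 1788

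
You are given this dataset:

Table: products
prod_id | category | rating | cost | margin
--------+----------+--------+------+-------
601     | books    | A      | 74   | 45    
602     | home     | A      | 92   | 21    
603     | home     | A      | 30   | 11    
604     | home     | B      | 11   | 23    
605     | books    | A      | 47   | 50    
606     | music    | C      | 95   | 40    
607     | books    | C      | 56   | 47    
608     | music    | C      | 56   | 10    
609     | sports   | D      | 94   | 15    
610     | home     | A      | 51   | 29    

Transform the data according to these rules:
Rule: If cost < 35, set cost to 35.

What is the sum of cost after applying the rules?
635

Step 1: 2 records have cost < 35
Step 2: These records originally summed to 41
Step 3: After setting to minimum: 2 × 35 = 70
Step 4: Unaffected records sum: 565
Step 5: Final sum = 70 + 565 = 635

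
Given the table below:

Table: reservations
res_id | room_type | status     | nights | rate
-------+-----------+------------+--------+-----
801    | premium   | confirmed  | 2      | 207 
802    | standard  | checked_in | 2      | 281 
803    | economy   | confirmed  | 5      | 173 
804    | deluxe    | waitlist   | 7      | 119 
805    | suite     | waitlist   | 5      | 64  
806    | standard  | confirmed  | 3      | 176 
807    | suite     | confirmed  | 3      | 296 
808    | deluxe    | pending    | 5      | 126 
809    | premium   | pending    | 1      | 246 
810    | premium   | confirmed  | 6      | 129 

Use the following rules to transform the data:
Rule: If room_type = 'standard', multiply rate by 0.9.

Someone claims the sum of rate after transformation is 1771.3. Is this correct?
Yes, the result is correct.

Step 1: Calculate the correct sum after transformation
Step 2: Apply multiplier 0.9 to records where room_type = 'standard'
Step 3: Correct result = 1771.3
Step 4: Claimed result = 1771.3
Step 5: 1771.3 = 1771.3 ✓
Conclusion: The claimed result is correct.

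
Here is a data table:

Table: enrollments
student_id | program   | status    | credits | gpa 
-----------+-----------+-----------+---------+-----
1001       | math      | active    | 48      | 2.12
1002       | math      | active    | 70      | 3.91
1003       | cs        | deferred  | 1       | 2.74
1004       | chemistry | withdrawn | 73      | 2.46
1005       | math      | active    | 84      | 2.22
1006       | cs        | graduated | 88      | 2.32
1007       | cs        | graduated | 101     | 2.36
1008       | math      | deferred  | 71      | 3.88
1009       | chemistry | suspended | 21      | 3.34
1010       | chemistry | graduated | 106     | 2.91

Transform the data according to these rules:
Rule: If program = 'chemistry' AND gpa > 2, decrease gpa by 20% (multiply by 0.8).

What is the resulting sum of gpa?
26.52

Step 1: Find records where program = 'chemistry' AND gpa > 2
Step 2: 3 records match, summing to 8.71
Step 3: After multiplier: 8.71 × 0.8 = 6.97
Step 4: Unaffected records sum: 19.55
Step 5: Final sum = 6.97 + 19.55 = 26.52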